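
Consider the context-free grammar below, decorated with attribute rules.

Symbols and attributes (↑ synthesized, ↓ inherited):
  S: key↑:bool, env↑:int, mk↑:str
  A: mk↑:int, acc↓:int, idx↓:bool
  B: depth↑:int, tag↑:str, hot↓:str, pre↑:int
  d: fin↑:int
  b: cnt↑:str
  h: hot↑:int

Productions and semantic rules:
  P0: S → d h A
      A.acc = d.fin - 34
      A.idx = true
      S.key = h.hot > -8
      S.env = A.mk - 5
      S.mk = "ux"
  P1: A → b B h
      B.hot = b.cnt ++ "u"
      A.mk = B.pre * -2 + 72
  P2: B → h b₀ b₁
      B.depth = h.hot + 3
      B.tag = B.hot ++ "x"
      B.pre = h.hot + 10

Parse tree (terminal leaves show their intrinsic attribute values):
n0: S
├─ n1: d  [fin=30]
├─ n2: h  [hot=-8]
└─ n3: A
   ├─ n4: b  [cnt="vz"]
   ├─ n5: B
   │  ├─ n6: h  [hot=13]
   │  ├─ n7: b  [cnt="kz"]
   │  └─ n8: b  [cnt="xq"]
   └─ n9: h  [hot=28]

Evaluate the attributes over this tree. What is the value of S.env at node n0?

1. n1.fin = 30  [terminal]
2. n2.hot = -8  [terminal]
3. n3.acc = -4  [d.fin - 34]
4. n3.idx = true  [true]
5. n4.cnt = "vz"  [terminal]
6. n5.hot = "vzu"  [b.cnt ++ "u"]
7. n6.hot = 13  [terminal]
8. n7.cnt = "kz"  [terminal]
9. n8.cnt = "xq"  [terminal]
10. n5.depth = 16  [h.hot + 3]
11. n5.tag = "vzux"  [B.hot ++ "x"]
12. n5.pre = 23  [h.hot + 10]
13. n9.hot = 28  [terminal]
14. n3.mk = 26  [B.pre * -2 + 72]
15. n0.key = false  [h.hot > -8]
16. n0.env = 21  [A.mk - 5]
17. n0.mk = "ux"  ["ux"]

21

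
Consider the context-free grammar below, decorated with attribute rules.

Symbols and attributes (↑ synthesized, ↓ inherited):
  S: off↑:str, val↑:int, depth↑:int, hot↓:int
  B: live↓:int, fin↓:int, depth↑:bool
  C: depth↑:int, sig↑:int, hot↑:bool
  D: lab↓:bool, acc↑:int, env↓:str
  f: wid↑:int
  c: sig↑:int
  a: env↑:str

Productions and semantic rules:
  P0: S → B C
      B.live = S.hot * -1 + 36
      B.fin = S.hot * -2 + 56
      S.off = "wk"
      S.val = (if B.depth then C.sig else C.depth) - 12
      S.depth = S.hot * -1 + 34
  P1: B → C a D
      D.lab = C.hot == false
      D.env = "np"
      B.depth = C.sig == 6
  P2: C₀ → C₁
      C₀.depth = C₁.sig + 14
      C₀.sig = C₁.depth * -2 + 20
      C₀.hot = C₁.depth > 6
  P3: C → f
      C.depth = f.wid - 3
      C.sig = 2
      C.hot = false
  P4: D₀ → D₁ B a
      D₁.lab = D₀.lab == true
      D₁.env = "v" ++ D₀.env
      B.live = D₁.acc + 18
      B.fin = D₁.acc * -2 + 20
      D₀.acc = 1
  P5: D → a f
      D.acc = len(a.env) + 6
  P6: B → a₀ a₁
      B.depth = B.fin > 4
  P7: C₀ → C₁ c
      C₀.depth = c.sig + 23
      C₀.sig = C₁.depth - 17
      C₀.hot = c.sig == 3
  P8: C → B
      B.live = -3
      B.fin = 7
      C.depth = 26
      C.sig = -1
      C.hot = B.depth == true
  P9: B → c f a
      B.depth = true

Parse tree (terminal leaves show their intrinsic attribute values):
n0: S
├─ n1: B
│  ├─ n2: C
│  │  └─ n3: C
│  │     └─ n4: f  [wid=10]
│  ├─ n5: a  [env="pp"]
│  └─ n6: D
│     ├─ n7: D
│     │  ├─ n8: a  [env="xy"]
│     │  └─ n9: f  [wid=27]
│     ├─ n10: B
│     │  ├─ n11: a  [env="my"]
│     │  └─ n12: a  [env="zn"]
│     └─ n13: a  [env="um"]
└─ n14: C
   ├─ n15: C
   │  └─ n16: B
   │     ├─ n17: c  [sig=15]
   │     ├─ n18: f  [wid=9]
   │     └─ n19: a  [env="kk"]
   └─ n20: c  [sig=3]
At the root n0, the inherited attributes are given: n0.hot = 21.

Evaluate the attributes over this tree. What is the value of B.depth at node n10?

false

1. n0.hot = 21  [given at root]
2. n1.live = 15  [S.hot * -1 + 36]
3. n1.fin = 14  [S.hot * -2 + 56]
4. n4.wid = 10  [terminal]
5. n3.depth = 7  [f.wid - 3]
6. n3.sig = 2  [2]
7. n3.hot = false  [false]
8. n2.depth = 16  [C₁.sig + 14]
9. n2.sig = 6  [C₁.depth * -2 + 20]
10. n2.hot = true  [C₁.depth > 6]
11. n5.env = "pp"  [terminal]
12. n6.lab = false  [C.hot == false]
13. n6.env = "np"  ["np"]
14. n7.lab = false  [D₀.lab == true]
15. n7.env = "vnp"  ["v" ++ D₀.env]
16. n8.env = "xy"  [terminal]
17. n9.wid = 27  [terminal]
18. n7.acc = 8  [len(a.env) + 6]
19. n10.live = 26  [D₁.acc + 18]
20. n10.fin = 4  [D₁.acc * -2 + 20]
21. n11.env = "my"  [terminal]
22. n12.env = "zn"  [terminal]
23. n10.depth = false  [B.fin > 4]
24. n13.env = "um"  [terminal]
25. n6.acc = 1  [1]
26. n1.depth = true  [C.sig == 6]
27. n16.live = -3  [-3]
28. n16.fin = 7  [7]
29. n17.sig = 15  [terminal]
30. n18.wid = 9  [terminal]
31. n19.env = "kk"  [terminal]
32. n16.depth = true  [true]
33. n15.depth = 26  [26]
34. n15.sig = -1  [-1]
35. n15.hot = true  [B.depth == true]
36. n20.sig = 3  [terminal]
37. n14.depth = 26  [c.sig + 23]
38. n14.sig = 9  [C₁.depth - 17]
39. n14.hot = true  [c.sig == 3]
40. n0.off = "wk"  ["wk"]
41. n0.val = -3  [(if B.depth then C.sig else C.depth) - 12]
42. n0.depth = 13  [S.hot * -1 + 34]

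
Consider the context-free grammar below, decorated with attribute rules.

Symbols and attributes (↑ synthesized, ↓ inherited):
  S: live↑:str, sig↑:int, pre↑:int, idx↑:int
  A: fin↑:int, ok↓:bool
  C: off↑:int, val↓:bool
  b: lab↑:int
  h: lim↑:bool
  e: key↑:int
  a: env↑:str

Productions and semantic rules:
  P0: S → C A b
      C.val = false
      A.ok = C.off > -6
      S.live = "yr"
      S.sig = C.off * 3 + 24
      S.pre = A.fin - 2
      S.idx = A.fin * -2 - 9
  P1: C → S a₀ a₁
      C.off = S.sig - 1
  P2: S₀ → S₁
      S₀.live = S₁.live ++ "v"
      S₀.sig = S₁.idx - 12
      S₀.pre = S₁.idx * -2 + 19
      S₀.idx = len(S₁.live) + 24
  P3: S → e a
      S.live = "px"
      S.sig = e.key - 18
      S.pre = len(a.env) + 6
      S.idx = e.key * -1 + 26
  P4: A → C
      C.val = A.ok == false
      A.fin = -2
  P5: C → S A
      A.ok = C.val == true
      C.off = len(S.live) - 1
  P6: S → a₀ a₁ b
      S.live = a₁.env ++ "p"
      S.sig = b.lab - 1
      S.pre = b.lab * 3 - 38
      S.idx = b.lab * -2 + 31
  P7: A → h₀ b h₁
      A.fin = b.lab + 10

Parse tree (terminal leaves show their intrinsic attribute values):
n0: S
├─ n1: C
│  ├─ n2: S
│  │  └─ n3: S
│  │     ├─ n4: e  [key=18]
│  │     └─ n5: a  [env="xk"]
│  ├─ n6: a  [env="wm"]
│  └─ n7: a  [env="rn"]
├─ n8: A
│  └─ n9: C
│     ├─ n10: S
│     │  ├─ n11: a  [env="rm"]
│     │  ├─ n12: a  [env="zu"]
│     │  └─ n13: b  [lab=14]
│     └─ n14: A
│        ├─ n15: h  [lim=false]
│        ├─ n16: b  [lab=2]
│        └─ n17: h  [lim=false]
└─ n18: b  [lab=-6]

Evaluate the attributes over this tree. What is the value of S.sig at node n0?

9

1. n1.val = false  [false]
2. n4.key = 18  [terminal]
3. n5.env = "xk"  [terminal]
4. n3.live = "px"  ["px"]
5. n3.sig = 0  [e.key - 18]
6. n3.pre = 8  [len(a.env) + 6]
7. n3.idx = 8  [e.key * -1 + 26]
8. n2.live = "pxv"  [S₁.live ++ "v"]
9. n2.sig = -4  [S₁.idx - 12]
10. n2.pre = 3  [S₁.idx * -2 + 19]
11. n2.idx = 26  [len(S₁.live) + 24]
12. n6.env = "wm"  [terminal]
13. n7.env = "rn"  [terminal]
14. n1.off = -5  [S.sig - 1]
15. n8.ok = true  [C.off > -6]
16. n9.val = false  [A.ok == false]
17. n11.env = "rm"  [terminal]
18. n12.env = "zu"  [terminal]
19. n13.lab = 14  [terminal]
20. n10.live = "zup"  [a₁.env ++ "p"]
21. n10.sig = 13  [b.lab - 1]
22. n10.pre = 4  [b.lab * 3 - 38]
23. n10.idx = 3  [b.lab * -2 + 31]
24. n14.ok = false  [C.val == true]
25. n15.lim = false  [terminal]
26. n16.lab = 2  [terminal]
27. n17.lim = false  [terminal]
28. n14.fin = 12  [b.lab + 10]
29. n9.off = 2  [len(S.live) - 1]
30. n8.fin = -2  [-2]
31. n18.lab = -6  [terminal]
32. n0.live = "yr"  ["yr"]
33. n0.sig = 9  [C.off * 3 + 24]
34. n0.pre = -4  [A.fin - 2]
35. n0.idx = -5  [A.fin * -2 - 9]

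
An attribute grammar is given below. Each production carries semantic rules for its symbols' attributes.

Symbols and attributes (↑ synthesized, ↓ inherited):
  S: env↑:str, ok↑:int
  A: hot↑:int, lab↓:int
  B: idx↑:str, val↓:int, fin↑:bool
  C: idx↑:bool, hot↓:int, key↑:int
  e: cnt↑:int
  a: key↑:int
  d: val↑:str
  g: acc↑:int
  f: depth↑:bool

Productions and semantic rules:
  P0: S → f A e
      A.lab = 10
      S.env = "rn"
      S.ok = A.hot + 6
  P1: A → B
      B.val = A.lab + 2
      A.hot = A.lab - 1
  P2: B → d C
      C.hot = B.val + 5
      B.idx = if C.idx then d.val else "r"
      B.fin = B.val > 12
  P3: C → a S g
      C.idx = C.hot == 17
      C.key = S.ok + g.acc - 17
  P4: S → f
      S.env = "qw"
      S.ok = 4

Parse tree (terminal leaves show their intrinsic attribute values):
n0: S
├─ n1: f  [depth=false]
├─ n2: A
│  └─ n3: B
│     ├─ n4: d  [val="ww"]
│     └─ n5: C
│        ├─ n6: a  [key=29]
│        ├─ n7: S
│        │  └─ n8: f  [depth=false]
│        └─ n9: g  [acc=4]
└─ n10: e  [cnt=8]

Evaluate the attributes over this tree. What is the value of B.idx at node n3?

"ww"

1. n1.depth = false  [terminal]
2. n2.lab = 10  [10]
3. n3.val = 12  [A.lab + 2]
4. n4.val = "ww"  [terminal]
5. n5.hot = 17  [B.val + 5]
6. n6.key = 29  [terminal]
7. n8.depth = false  [terminal]
8. n7.env = "qw"  ["qw"]
9. n7.ok = 4  [4]
10. n9.acc = 4  [terminal]
11. n5.idx = true  [C.hot == 17]
12. n5.key = -9  [S.ok + g.acc - 17]
13. n3.idx = "ww"  [if C.idx then d.val else "r"]
14. n3.fin = false  [B.val > 12]
15. n2.hot = 9  [A.lab - 1]
16. n10.cnt = 8  [terminal]
17. n0.env = "rn"  ["rn"]
18. n0.ok = 15  [A.hot + 6]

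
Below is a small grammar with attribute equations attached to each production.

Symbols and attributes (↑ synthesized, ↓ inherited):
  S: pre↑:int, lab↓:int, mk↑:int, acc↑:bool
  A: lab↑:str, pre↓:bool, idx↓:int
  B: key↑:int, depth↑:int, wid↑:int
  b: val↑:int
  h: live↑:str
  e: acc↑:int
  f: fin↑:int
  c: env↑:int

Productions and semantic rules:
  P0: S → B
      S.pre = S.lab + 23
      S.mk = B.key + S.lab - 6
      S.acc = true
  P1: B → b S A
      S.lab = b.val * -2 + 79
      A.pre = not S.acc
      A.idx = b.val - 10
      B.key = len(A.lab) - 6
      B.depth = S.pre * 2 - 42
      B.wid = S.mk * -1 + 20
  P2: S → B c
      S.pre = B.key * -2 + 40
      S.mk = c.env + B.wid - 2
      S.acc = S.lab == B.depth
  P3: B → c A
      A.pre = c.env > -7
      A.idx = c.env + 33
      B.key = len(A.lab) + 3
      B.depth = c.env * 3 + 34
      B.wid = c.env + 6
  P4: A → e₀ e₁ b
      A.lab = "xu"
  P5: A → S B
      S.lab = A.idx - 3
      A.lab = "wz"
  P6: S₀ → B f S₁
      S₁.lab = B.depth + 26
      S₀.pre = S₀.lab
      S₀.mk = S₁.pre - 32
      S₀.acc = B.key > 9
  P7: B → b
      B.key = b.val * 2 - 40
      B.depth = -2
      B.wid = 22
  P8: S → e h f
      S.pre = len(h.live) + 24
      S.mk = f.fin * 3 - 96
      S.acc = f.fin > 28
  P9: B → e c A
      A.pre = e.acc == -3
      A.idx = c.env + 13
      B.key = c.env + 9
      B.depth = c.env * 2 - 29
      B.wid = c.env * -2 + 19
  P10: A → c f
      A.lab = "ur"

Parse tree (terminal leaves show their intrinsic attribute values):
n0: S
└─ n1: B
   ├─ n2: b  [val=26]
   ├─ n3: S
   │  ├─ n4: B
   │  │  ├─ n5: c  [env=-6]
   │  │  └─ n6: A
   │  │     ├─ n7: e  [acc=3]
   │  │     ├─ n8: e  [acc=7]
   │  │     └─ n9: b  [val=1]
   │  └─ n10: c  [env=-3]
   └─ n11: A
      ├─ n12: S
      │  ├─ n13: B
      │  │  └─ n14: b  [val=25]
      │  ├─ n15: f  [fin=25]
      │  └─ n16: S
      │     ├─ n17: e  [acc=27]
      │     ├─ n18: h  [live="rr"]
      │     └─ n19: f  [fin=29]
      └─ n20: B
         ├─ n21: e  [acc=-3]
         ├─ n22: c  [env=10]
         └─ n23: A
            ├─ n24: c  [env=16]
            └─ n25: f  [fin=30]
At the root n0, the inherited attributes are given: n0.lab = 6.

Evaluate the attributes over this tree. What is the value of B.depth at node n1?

1. n0.lab = 6  [given at root]
2. n2.val = 26  [terminal]
3. n3.lab = 27  [b.val * -2 + 79]
4. n5.env = -6  [terminal]
5. n6.pre = true  [c.env > -7]
6. n6.idx = 27  [c.env + 33]
7. n7.acc = 3  [terminal]
8. n8.acc = 7  [terminal]
9. n9.val = 1  [terminal]
10. n6.lab = "xu"  ["xu"]
11. n4.key = 5  [len(A.lab) + 3]
12. n4.depth = 16  [c.env * 3 + 34]
13. n4.wid = 0  [c.env + 6]
14. n10.env = -3  [terminal]
15. n3.pre = 30  [B.key * -2 + 40]
16. n3.mk = -5  [c.env + B.wid - 2]
17. n3.acc = false  [S.lab == B.depth]
18. n11.pre = true  [not S.acc]
19. n11.idx = 16  [b.val - 10]
20. n12.lab = 13  [A.idx - 3]
21. n14.val = 25  [terminal]
22. n13.key = 10  [b.val * 2 - 40]
23. n13.depth = -2  [-2]
24. n13.wid = 22  [22]
25. n15.fin = 25  [terminal]
26. n16.lab = 24  [B.depth + 26]
27. n17.acc = 27  [terminal]
28. n18.live = "rr"  [terminal]
29. n19.fin = 29  [terminal]
30. n16.pre = 26  [len(h.live) + 24]
31. n16.mk = -9  [f.fin * 3 - 96]
32. n16.acc = true  [f.fin > 28]
33. n12.pre = 13  [S₀.lab]
34. n12.mk = -6  [S₁.pre - 32]
35. n12.acc = true  [B.key > 9]
36. n21.acc = -3  [terminal]
37. n22.env = 10  [terminal]
38. n23.pre = true  [e.acc == -3]
39. n23.idx = 23  [c.env + 13]
40. n24.env = 16  [terminal]
41. n25.fin = 30  [terminal]
42. n23.lab = "ur"  ["ur"]
43. n20.key = 19  [c.env + 9]
44. n20.depth = -9  [c.env * 2 - 29]
45. n20.wid = -1  [c.env * -2 + 19]
46. n11.lab = "wz"  ["wz"]
47. n1.key = -4  [len(A.lab) - 6]
48. n1.depth = 18  [S.pre * 2 - 42]
49. n1.wid = 25  [S.mk * -1 + 20]
50. n0.pre = 29  [S.lab + 23]
51. n0.mk = -4  [B.key + S.lab - 6]
52. n0.acc = true  [true]

18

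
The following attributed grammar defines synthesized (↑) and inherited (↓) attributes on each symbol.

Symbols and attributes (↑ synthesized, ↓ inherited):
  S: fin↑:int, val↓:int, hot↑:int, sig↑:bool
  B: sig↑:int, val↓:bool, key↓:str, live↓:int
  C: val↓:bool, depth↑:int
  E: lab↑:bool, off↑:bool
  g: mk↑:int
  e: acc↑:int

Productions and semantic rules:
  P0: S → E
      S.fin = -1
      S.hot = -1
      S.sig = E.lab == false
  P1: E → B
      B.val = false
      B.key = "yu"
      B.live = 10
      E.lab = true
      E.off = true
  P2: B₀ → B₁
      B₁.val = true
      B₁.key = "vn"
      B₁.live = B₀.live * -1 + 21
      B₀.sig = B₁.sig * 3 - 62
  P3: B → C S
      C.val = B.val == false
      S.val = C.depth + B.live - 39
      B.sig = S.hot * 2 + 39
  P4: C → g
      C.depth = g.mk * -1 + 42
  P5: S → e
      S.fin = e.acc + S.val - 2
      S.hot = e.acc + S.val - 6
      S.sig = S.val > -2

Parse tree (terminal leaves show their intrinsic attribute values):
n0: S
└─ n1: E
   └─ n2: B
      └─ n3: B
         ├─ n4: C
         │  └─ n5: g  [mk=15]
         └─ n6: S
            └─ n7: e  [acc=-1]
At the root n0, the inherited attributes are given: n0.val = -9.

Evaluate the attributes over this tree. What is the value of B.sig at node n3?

23

1. n0.val = -9  [given at root]
2. n2.val = false  [false]
3. n2.key = "yu"  ["yu"]
4. n2.live = 10  [10]
5. n3.val = true  [true]
6. n3.key = "vn"  ["vn"]
7. n3.live = 11  [B₀.live * -1 + 21]
8. n4.val = false  [B.val == false]
9. n5.mk = 15  [terminal]
10. n4.depth = 27  [g.mk * -1 + 42]
11. n6.val = -1  [C.depth + B.live - 39]
12. n7.acc = -1  [terminal]
13. n6.fin = -4  [e.acc + S.val - 2]
14. n6.hot = -8  [e.acc + S.val - 6]
15. n6.sig = true  [S.val > -2]
16. n3.sig = 23  [S.hot * 2 + 39]
17. n2.sig = 7  [B₁.sig * 3 - 62]
18. n1.lab = true  [true]
19. n1.off = true  [true]
20. n0.fin = -1  [-1]
21. n0.hot = -1  [-1]
22. n0.sig = false  [E.lab == false]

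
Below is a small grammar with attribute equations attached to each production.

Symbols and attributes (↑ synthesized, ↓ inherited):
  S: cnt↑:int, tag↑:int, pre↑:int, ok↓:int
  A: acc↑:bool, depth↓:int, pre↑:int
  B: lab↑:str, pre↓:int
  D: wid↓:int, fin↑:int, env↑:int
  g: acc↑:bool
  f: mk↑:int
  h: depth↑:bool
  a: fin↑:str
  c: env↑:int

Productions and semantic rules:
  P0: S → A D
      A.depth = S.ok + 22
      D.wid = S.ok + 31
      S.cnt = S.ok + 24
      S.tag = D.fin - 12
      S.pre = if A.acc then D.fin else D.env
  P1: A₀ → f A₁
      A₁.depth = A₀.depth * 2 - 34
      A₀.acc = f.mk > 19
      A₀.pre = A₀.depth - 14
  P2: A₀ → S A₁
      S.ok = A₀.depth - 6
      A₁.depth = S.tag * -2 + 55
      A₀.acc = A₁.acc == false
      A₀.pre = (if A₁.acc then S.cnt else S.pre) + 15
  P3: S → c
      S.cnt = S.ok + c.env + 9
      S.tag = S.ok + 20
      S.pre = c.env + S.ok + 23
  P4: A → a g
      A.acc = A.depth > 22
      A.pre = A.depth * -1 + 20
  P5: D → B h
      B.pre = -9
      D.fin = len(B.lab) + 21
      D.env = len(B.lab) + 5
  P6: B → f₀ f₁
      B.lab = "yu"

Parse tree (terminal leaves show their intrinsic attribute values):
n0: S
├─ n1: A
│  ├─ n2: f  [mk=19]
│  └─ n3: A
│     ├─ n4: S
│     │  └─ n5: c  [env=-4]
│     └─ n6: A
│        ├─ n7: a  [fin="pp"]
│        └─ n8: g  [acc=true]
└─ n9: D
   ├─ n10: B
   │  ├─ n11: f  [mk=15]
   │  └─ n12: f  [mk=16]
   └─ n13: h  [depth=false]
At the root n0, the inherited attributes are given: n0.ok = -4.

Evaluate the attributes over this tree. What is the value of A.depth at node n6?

23

1. n0.ok = -4  [given at root]
2. n1.depth = 18  [S.ok + 22]
3. n2.mk = 19  [terminal]
4. n3.depth = 2  [A₀.depth * 2 - 34]
5. n4.ok = -4  [A₀.depth - 6]
6. n5.env = -4  [terminal]
7. n4.cnt = 1  [S.ok + c.env + 9]
8. n4.tag = 16  [S.ok + 20]
9. n4.pre = 15  [c.env + S.ok + 23]
10. n6.depth = 23  [S.tag * -2 + 55]
11. n7.fin = "pp"  [terminal]
12. n8.acc = true  [terminal]
13. n6.acc = true  [A.depth > 22]
14. n6.pre = -3  [A.depth * -1 + 20]
15. n3.acc = false  [A₁.acc == false]
16. n3.pre = 16  [(if A₁.acc then S.cnt else S.pre) + 15]
17. n1.acc = false  [f.mk > 19]
18. n1.pre = 4  [A₀.depth - 14]
19. n9.wid = 27  [S.ok + 31]
20. n10.pre = -9  [-9]
21. n11.mk = 15  [terminal]
22. n12.mk = 16  [terminal]
23. n10.lab = "yu"  ["yu"]
24. n13.depth = false  [terminal]
25. n9.fin = 23  [len(B.lab) + 21]
26. n9.env = 7  [len(B.lab) + 5]
27. n0.cnt = 20  [S.ok + 24]
28. n0.tag = 11  [D.fin - 12]
29. n0.pre = 7  [if A.acc then D.fin else D.env]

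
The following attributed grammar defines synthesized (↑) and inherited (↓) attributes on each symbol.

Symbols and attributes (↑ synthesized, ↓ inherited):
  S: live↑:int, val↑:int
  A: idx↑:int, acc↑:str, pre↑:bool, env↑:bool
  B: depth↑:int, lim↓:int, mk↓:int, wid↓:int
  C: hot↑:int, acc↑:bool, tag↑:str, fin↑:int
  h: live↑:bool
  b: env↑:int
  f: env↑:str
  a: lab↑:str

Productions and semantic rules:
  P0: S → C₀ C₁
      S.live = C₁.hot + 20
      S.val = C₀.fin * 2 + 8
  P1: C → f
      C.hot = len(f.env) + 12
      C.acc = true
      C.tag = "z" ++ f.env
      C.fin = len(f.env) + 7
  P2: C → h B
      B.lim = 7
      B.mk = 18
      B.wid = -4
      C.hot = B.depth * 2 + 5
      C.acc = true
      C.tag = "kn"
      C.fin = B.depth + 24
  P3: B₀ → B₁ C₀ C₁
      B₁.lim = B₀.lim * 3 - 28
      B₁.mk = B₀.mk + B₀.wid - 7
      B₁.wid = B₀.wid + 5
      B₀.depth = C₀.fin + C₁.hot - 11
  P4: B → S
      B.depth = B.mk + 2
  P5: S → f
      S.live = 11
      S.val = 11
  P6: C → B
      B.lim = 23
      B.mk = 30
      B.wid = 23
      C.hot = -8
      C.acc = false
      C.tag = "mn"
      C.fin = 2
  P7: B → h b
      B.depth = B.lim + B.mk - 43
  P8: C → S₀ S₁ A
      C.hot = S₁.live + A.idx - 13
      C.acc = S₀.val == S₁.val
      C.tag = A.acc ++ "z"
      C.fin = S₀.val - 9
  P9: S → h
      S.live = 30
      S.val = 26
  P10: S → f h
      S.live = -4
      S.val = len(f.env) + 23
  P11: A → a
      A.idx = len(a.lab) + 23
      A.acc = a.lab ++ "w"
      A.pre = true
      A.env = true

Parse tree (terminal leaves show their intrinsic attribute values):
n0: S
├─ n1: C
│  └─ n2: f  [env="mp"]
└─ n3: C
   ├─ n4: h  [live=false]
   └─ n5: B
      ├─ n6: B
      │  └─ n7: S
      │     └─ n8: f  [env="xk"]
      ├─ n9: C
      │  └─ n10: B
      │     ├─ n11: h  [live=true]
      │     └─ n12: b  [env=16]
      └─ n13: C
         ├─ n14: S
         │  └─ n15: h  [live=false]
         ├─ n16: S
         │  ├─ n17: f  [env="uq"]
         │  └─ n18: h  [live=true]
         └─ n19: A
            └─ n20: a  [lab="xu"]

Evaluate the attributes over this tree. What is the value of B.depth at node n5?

-1

1. n2.env = "mp"  [terminal]
2. n1.hot = 14  [len(f.env) + 12]
3. n1.acc = true  [true]
4. n1.tag = "zmp"  ["z" ++ f.env]
5. n1.fin = 9  [len(f.env) + 7]
6. n4.live = false  [terminal]
7. n5.lim = 7  [7]
8. n5.mk = 18  [18]
9. n5.wid = -4  [-4]
10. n6.lim = -7  [B₀.lim * 3 - 28]
11. n6.mk = 7  [B₀.mk + B₀.wid - 7]
12. n6.wid = 1  [B₀.wid + 5]
13. n8.env = "xk"  [terminal]
14. n7.live = 11  [11]
15. n7.val = 11  [11]
16. n6.depth = 9  [B.mk + 2]
17. n10.lim = 23  [23]
18. n10.mk = 30  [30]
19. n10.wid = 23  [23]
20. n11.live = true  [terminal]
21. n12.env = 16  [terminal]
22. n10.depth = 10  [B.lim + B.mk - 43]
23. n9.hot = -8  [-8]
24. n9.acc = false  [false]
25. n9.tag = "mn"  ["mn"]
26. n9.fin = 2  [2]
27. n15.live = false  [terminal]
28. n14.live = 30  [30]
29. n14.val = 26  [26]
30. n17.env = "uq"  [terminal]
31. n18.live = true  [terminal]
32. n16.live = -4  [-4]
33. n16.val = 25  [len(f.env) + 23]
34. n20.lab = "xu"  [terminal]
35. n19.idx = 25  [len(a.lab) + 23]
36. n19.acc = "xuw"  [a.lab ++ "w"]
37. n19.pre = true  [true]
38. n19.env = true  [true]
39. n13.hot = 8  [S₁.live + A.idx - 13]
40. n13.acc = false  [S₀.val == S₁.val]
41. n13.tag = "xuwz"  [A.acc ++ "z"]
42. n13.fin = 17  [S₀.val - 9]
43. n5.depth = -1  [C₀.fin + C₁.hot - 11]
44. n3.hot = 3  [B.depth * 2 + 5]
45. n3.acc = true  [true]
46. n3.tag = "kn"  ["kn"]
47. n3.fin = 23  [B.depth + 24]
48. n0.live = 23  [C₁.hot + 20]
49. n0.val = 26  [C₀.fin * 2 + 8]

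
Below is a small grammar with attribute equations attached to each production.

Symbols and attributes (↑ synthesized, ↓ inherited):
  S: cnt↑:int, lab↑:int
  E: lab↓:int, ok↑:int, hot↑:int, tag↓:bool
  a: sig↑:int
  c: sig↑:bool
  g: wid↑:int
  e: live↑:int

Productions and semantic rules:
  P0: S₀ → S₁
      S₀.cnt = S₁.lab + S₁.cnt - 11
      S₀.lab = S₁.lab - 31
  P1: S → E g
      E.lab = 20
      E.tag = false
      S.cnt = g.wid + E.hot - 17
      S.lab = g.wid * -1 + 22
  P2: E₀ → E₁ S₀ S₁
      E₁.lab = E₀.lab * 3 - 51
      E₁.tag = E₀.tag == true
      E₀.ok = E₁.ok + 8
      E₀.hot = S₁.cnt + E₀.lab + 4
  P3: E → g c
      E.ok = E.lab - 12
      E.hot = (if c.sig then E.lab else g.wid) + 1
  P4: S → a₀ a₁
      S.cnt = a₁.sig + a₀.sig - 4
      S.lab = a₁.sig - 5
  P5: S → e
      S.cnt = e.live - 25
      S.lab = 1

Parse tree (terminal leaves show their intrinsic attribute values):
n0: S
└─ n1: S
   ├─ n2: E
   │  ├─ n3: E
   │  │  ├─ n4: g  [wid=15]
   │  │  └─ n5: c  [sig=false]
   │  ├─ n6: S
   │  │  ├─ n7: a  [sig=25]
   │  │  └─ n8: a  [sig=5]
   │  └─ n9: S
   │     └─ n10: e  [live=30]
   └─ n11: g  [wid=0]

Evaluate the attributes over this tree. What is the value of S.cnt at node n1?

1. n2.lab = 20  [20]
2. n2.tag = false  [false]
3. n3.lab = 9  [E₀.lab * 3 - 51]
4. n3.tag = false  [E₀.tag == true]
5. n4.wid = 15  [terminal]
6. n5.sig = false  [terminal]
7. n3.ok = -3  [E.lab - 12]
8. n3.hot = 16  [(if c.sig then E.lab else g.wid) + 1]
9. n7.sig = 25  [terminal]
10. n8.sig = 5  [terminal]
11. n6.cnt = 26  [a₁.sig + a₀.sig - 4]
12. n6.lab = 0  [a₁.sig - 5]
13. n10.live = 30  [terminal]
14. n9.cnt = 5  [e.live - 25]
15. n9.lab = 1  [1]
16. n2.ok = 5  [E₁.ok + 8]
17. n2.hot = 29  [S₁.cnt + E₀.lab + 4]
18. n11.wid = 0  [terminal]
19. n1.cnt = 12  [g.wid + E.hot - 17]
20. n1.lab = 22  [g.wid * -1 + 22]
21. n0.cnt = 23  [S₁.lab + S₁.cnt - 11]
22. n0.lab = -9  [S₁.lab - 31]

12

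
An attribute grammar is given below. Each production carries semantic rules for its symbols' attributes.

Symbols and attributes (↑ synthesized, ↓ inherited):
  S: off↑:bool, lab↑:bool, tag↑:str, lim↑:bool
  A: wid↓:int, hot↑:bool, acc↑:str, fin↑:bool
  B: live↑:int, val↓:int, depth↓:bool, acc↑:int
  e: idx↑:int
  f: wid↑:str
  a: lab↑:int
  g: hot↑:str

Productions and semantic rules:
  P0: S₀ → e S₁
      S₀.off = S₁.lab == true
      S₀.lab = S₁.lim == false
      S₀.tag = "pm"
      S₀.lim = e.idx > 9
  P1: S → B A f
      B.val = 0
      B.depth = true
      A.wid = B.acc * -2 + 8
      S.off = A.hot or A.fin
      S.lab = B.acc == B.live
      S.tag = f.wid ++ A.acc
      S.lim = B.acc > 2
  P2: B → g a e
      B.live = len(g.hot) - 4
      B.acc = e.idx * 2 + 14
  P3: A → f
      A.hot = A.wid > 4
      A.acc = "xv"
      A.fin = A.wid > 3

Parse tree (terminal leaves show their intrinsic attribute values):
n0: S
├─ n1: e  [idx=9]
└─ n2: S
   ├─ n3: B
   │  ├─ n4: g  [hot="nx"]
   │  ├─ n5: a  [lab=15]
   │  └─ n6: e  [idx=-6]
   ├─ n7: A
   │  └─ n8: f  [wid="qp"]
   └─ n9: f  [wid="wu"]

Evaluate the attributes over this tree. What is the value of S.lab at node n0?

true

1. n1.idx = 9  [terminal]
2. n3.val = 0  [0]
3. n3.depth = true  [true]
4. n4.hot = "nx"  [terminal]
5. n5.lab = 15  [terminal]
6. n6.idx = -6  [terminal]
7. n3.live = -2  [len(g.hot) - 4]
8. n3.acc = 2  [e.idx * 2 + 14]
9. n7.wid = 4  [B.acc * -2 + 8]
10. n8.wid = "qp"  [terminal]
11. n7.hot = false  [A.wid > 4]
12. n7.acc = "xv"  ["xv"]
13. n7.fin = true  [A.wid > 3]
14. n9.wid = "wu"  [terminal]
15. n2.off = true  [A.hot or A.fin]
16. n2.lab = false  [B.acc == B.live]
17. n2.tag = "wuxv"  [f.wid ++ A.acc]
18. n2.lim = false  [B.acc > 2]
19. n0.off = false  [S₁.lab == true]
20. n0.lab = true  [S₁.lim == false]
21. n0.tag = "pm"  ["pm"]
22. n0.lim = false  [e.idx > 9]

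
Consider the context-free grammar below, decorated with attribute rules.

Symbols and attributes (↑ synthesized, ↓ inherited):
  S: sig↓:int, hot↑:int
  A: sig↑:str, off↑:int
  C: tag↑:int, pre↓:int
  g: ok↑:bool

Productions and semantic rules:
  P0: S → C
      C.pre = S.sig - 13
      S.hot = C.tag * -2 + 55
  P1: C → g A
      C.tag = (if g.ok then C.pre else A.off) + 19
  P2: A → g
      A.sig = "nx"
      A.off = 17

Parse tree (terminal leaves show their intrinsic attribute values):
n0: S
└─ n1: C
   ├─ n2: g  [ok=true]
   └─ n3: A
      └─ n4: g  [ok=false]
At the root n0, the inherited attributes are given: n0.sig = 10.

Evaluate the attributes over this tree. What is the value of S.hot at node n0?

1. n0.sig = 10  [given at root]
2. n1.pre = -3  [S.sig - 13]
3. n2.ok = true  [terminal]
4. n4.ok = false  [terminal]
5. n3.sig = "nx"  ["nx"]
6. n3.off = 17  [17]
7. n1.tag = 16  [(if g.ok then C.pre else A.off) + 19]
8. n0.hot = 23  [C.tag * -2 + 55]

23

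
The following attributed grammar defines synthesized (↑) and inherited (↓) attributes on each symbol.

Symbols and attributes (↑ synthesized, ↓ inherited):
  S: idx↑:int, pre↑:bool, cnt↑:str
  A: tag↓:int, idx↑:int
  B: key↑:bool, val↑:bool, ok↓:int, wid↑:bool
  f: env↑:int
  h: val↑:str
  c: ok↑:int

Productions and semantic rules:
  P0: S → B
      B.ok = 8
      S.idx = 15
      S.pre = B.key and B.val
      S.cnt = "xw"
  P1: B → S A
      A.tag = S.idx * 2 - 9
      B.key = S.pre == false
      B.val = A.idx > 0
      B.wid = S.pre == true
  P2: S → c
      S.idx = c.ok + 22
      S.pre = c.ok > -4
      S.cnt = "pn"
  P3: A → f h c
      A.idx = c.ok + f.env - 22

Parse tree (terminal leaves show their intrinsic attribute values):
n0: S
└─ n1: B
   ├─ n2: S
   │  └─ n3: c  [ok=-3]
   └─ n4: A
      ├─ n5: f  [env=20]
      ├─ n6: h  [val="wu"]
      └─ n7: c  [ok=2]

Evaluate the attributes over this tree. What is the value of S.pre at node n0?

1. n1.ok = 8  [8]
2. n3.ok = -3  [terminal]
3. n2.idx = 19  [c.ok + 22]
4. n2.pre = true  [c.ok > -4]
5. n2.cnt = "pn"  ["pn"]
6. n4.tag = 29  [S.idx * 2 - 9]
7. n5.env = 20  [terminal]
8. n6.val = "wu"  [terminal]
9. n7.ok = 2  [terminal]
10. n4.idx = 0  [c.ok + f.env - 22]
11. n1.key = false  [S.pre == false]
12. n1.val = false  [A.idx > 0]
13. n1.wid = true  [S.pre == true]
14. n0.idx = 15  [15]
15. n0.pre = false  [B.key and B.val]
16. n0.cnt = "xw"  ["xw"]

false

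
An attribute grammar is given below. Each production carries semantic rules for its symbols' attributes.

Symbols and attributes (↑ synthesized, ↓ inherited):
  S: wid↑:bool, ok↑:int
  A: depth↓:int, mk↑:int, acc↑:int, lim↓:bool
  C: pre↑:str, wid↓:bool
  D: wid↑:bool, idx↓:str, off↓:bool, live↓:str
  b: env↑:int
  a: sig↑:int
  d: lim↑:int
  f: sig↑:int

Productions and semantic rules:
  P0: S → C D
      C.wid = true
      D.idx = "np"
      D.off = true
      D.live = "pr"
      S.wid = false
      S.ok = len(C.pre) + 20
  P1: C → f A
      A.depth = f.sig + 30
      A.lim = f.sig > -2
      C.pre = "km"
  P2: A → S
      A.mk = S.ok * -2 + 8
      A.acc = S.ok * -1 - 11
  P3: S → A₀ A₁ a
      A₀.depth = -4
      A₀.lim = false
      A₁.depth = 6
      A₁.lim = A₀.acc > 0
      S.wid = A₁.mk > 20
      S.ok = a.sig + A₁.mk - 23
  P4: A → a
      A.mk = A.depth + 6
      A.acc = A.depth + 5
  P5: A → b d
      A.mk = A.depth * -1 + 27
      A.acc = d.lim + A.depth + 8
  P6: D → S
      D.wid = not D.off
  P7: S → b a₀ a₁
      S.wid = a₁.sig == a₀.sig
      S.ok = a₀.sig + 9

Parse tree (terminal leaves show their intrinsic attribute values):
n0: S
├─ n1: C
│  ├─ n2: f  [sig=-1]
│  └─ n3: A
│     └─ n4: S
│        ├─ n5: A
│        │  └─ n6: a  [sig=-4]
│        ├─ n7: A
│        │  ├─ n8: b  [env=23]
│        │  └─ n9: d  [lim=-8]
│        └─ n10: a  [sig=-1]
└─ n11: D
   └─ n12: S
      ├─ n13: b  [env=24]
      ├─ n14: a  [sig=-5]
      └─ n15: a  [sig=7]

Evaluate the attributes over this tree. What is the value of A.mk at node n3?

14

1. n1.wid = true  [true]
2. n2.sig = -1  [terminal]
3. n3.depth = 29  [f.sig + 30]
4. n3.lim = true  [f.sig > -2]
5. n5.depth = -4  [-4]
6. n5.lim = false  [false]
7. n6.sig = -4  [terminal]
8. n5.mk = 2  [A.depth + 6]
9. n5.acc = 1  [A.depth + 5]
10. n7.depth = 6  [6]
11. n7.lim = true  [A₀.acc > 0]
12. n8.env = 23  [terminal]
13. n9.lim = -8  [terminal]
14. n7.mk = 21  [A.depth * -1 + 27]
15. n7.acc = 6  [d.lim + A.depth + 8]
16. n10.sig = -1  [terminal]
17. n4.wid = true  [A₁.mk > 20]
18. n4.ok = -3  [a.sig + A₁.mk - 23]
19. n3.mk = 14  [S.ok * -2 + 8]
20. n3.acc = -8  [S.ok * -1 - 11]
21. n1.pre = "km"  ["km"]
22. n11.idx = "np"  ["np"]
23. n11.off = true  [true]
24. n11.live = "pr"  ["pr"]
25. n13.env = 24  [terminal]
26. n14.sig = -5  [terminal]
27. n15.sig = 7  [terminal]
28. n12.wid = false  [a₁.sig == a₀.sig]
29. n12.ok = 4  [a₀.sig + 9]
30. n11.wid = false  [not D.off]
31. n0.wid = false  [false]
32. n0.ok = 22  [len(C.pre) + 20]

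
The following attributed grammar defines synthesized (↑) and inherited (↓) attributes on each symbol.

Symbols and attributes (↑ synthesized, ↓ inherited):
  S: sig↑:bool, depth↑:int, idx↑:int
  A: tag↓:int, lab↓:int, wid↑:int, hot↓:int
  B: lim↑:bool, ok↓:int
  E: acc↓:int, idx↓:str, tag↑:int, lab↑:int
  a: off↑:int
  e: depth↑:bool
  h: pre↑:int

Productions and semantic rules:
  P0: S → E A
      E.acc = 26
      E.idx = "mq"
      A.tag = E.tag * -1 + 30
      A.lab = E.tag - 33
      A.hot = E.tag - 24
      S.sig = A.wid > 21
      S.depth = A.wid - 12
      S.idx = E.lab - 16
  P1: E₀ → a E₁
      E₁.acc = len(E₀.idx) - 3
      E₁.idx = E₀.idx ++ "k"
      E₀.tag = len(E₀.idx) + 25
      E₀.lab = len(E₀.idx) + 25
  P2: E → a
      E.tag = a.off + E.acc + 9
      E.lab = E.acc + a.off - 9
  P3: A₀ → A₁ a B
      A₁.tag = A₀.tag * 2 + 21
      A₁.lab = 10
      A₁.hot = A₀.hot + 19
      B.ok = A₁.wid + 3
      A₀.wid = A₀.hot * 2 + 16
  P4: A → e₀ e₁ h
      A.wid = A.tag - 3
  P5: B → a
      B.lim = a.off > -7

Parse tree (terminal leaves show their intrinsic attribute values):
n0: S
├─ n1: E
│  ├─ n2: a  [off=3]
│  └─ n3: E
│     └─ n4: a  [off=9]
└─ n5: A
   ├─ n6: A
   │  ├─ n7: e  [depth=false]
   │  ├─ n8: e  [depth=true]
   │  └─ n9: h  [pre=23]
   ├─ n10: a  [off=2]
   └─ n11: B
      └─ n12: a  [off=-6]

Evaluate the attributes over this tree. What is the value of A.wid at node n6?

1. n1.acc = 26  [26]
2. n1.idx = "mq"  ["mq"]
3. n2.off = 3  [terminal]
4. n3.acc = -1  [len(E₀.idx) - 3]
5. n3.idx = "mqk"  [E₀.idx ++ "k"]
6. n4.off = 9  [terminal]
7. n3.tag = 17  [a.off + E.acc + 9]
8. n3.lab = -1  [E.acc + a.off - 9]
9. n1.tag = 27  [len(E₀.idx) + 25]
10. n1.lab = 27  [len(E₀.idx) + 25]
11. n5.tag = 3  [E.tag * -1 + 30]
12. n5.lab = -6  [E.tag - 33]
13. n5.hot = 3  [E.tag - 24]
14. n6.tag = 27  [A₀.tag * 2 + 21]
15. n6.lab = 10  [10]
16. n6.hot = 22  [A₀.hot + 19]
17. n7.depth = false  [terminal]
18. n8.depth = true  [terminal]
19. n9.pre = 23  [terminal]
20. n6.wid = 24  [A.tag - 3]
21. n10.off = 2  [terminal]
22. n11.ok = 27  [A₁.wid + 3]
23. n12.off = -6  [terminal]
24. n11.lim = true  [a.off > -7]
25. n5.wid = 22  [A₀.hot * 2 + 16]
26. n0.sig = true  [A.wid > 21]
27. n0.depth = 10  [A.wid - 12]
28. n0.idx = 11  [E.lab - 16]

24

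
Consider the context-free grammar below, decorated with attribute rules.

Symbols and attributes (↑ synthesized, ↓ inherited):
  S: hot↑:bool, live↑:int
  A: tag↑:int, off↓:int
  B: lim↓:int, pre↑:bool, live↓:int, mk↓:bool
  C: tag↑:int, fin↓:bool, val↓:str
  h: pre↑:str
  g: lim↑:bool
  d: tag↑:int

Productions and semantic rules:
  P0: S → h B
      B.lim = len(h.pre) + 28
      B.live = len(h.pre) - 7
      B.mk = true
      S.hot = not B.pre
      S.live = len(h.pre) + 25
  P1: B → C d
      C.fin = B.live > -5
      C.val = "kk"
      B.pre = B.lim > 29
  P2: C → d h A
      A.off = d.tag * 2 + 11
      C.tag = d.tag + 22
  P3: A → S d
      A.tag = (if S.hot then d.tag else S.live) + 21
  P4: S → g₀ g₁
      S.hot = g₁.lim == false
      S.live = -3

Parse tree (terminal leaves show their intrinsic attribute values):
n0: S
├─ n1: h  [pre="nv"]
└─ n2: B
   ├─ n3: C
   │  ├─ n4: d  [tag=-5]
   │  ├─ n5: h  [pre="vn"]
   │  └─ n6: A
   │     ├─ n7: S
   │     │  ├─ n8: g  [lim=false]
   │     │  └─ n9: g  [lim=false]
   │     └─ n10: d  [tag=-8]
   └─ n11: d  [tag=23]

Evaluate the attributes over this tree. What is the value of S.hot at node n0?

false

1. n1.pre = "nv"  [terminal]
2. n2.lim = 30  [len(h.pre) + 28]
3. n2.live = -5  [len(h.pre) - 7]
4. n2.mk = true  [true]
5. n3.fin = false  [B.live > -5]
6. n3.val = "kk"  ["kk"]
7. n4.tag = -5  [terminal]
8. n5.pre = "vn"  [terminal]
9. n6.off = 1  [d.tag * 2 + 11]
10. n8.lim = false  [terminal]
11. n9.lim = false  [terminal]
12. n7.hot = true  [g₁.lim == false]
13. n7.live = -3  [-3]
14. n10.tag = -8  [terminal]
15. n6.tag = 13  [(if S.hot then d.tag else S.live) + 21]
16. n3.tag = 17  [d.tag + 22]
17. n11.tag = 23  [terminal]
18. n2.pre = true  [B.lim > 29]
19. n0.hot = false  [not B.pre]
20. n0.live = 27  [len(h.pre) + 25]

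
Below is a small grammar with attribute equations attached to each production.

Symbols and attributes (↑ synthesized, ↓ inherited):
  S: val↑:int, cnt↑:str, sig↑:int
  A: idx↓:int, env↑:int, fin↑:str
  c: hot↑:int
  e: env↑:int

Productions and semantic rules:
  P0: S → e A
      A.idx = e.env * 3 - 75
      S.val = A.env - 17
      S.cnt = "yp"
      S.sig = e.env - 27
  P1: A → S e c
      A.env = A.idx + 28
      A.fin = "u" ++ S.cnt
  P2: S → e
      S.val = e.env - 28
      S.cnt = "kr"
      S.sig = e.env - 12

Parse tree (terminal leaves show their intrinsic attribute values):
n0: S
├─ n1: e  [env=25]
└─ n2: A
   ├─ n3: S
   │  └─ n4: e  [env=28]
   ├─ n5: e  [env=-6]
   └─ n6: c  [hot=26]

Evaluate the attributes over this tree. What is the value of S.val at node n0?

1. n1.env = 25  [terminal]
2. n2.idx = 0  [e.env * 3 - 75]
3. n4.env = 28  [terminal]
4. n3.val = 0  [e.env - 28]
5. n3.cnt = "kr"  ["kr"]
6. n3.sig = 16  [e.env - 12]
7. n5.env = -6  [terminal]
8. n6.hot = 26  [terminal]
9. n2.env = 28  [A.idx + 28]
10. n2.fin = "ukr"  ["u" ++ S.cnt]
11. n0.val = 11  [A.env - 17]
12. n0.cnt = "yp"  ["yp"]
13. n0.sig = -2  [e.env - 27]

11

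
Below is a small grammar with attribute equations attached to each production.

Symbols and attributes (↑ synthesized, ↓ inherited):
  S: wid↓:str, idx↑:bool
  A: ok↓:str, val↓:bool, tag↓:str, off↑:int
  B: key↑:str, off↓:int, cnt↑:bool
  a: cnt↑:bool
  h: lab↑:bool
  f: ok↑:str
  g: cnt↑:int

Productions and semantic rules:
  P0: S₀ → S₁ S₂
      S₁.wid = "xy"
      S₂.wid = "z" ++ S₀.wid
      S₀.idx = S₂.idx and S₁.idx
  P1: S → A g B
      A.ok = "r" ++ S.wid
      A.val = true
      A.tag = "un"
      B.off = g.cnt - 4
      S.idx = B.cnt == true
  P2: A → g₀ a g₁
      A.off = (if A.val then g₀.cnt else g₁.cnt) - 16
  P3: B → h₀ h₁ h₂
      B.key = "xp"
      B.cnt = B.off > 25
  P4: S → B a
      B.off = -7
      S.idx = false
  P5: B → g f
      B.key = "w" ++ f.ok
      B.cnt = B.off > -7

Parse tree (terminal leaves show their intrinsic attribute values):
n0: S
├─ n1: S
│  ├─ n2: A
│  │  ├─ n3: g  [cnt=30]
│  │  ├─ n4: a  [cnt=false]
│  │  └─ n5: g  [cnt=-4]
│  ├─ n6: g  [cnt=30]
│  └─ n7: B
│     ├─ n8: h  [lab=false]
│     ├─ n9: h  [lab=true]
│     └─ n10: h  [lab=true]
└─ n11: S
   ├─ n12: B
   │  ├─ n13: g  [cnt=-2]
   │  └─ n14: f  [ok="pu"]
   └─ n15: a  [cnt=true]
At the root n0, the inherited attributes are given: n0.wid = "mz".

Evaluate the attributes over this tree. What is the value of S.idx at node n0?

1. n0.wid = "mz"  [given at root]
2. n1.wid = "xy"  ["xy"]
3. n2.ok = "rxy"  ["r" ++ S.wid]
4. n2.val = true  [true]
5. n2.tag = "un"  ["un"]
6. n3.cnt = 30  [terminal]
7. n4.cnt = false  [terminal]
8. n5.cnt = -4  [terminal]
9. n2.off = 14  [(if A.val then g₀.cnt else g₁.cnt) - 16]
10. n6.cnt = 30  [terminal]
11. n7.off = 26  [g.cnt - 4]
12. n8.lab = false  [terminal]
13. n9.lab = true  [terminal]
14. n10.lab = true  [terminal]
15. n7.key = "xp"  ["xp"]
16. n7.cnt = true  [B.off > 25]
17. n1.idx = true  [B.cnt == true]
18. n11.wid = "zmz"  ["z" ++ S₀.wid]
19. n12.off = -7  [-7]
20. n13.cnt = -2  [terminal]
21. n14.ok = "pu"  [terminal]
22. n12.key = "wpu"  ["w" ++ f.ok]
23. n12.cnt = false  [B.off > -7]
24. n15.cnt = true  [terminal]
25. n11.idx = false  [false]
26. n0.idx = false  [S₂.idx and S₁.idx]

false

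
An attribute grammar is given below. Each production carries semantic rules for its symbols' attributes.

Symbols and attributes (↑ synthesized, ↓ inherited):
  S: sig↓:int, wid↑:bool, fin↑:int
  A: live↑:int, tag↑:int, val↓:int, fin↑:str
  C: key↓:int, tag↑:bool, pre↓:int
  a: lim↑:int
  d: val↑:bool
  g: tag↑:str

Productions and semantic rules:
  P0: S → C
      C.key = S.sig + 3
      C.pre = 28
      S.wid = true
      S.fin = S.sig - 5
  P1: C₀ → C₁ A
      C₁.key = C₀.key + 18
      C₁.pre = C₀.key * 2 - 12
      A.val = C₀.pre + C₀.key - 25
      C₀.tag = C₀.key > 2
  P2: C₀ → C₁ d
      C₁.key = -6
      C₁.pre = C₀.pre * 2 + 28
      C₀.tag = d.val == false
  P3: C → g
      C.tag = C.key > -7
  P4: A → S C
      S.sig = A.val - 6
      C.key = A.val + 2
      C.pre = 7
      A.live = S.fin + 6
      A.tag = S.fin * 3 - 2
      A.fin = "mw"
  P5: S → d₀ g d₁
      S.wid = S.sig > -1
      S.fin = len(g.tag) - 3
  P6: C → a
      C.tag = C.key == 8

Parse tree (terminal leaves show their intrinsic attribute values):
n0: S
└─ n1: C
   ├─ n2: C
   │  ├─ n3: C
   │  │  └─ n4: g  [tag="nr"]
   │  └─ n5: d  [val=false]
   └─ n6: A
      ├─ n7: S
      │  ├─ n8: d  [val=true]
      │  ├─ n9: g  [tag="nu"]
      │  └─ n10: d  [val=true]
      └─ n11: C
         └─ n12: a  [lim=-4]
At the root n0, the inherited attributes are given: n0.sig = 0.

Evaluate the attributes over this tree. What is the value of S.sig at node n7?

0

1. n0.sig = 0  [given at root]
2. n1.key = 3  [S.sig + 3]
3. n1.pre = 28  [28]
4. n2.key = 21  [C₀.key + 18]
5. n2.pre = -6  [C₀.key * 2 - 12]
6. n3.key = -6  [-6]
7. n3.pre = 16  [C₀.pre * 2 + 28]
8. n4.tag = "nr"  [terminal]
9. n3.tag = true  [C.key > -7]
10. n5.val = false  [terminal]
11. n2.tag = true  [d.val == false]
12. n6.val = 6  [C₀.pre + C₀.key - 25]
13. n7.sig = 0  [A.val - 6]
14. n8.val = true  [terminal]
15. n9.tag = "nu"  [terminal]
16. n10.val = true  [terminal]
17. n7.wid = true  [S.sig > -1]
18. n7.fin = -1  [len(g.tag) - 3]
19. n11.key = 8  [A.val + 2]
20. n11.pre = 7  [7]
21. n12.lim = -4  [terminal]
22. n11.tag = true  [C.key == 8]
23. n6.live = 5  [S.fin + 6]
24. n6.tag = -5  [S.fin * 3 - 2]
25. n6.fin = "mw"  ["mw"]
26. n1.tag = true  [C₀.key > 2]
27. n0.wid = true  [true]
28. n0.fin = -5  [S.sig - 5]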